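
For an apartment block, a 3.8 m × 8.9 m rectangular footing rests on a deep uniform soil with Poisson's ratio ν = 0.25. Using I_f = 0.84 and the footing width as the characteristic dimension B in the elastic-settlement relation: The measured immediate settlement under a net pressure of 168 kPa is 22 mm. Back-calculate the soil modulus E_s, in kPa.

S_e = q·B·(1−ν²)/E_s · I_f  ⇒  E_s = q·B·(1−ν²)·I_f / S_e.
E_s = 168 × 3.8 × 0.9375 × 0.84 / 0.022 = 22850 kPa

E_s ≈ 22900 kPa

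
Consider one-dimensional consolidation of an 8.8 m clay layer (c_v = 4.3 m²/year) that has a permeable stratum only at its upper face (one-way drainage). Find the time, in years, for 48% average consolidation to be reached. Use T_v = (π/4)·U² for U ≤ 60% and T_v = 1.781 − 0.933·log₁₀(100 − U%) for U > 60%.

Drainage path length: H_d = H = 8.8 m (single drainage).
U ≤ 60%: T_v = (π/4)·U² = (π/4)×0.48² = 0.18096.
t = T_v·H_d²/c_v = 0.18096×8.8²/4.3 = 3.259 years.

t ≈ 3.26 years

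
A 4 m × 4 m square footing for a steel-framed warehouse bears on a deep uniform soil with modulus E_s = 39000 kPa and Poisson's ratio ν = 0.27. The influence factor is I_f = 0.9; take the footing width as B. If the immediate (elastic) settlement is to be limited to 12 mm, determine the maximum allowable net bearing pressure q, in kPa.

S_e = q·B·(1−ν²)/E_s · I_f  ⇒  q = S_e·E_s / (B·(1−ν²)·I_f).
q = 0.012 × 39000 / (4 × 0.9271 × 0.9) = 140.2 kPa

q ≈ 140 kPa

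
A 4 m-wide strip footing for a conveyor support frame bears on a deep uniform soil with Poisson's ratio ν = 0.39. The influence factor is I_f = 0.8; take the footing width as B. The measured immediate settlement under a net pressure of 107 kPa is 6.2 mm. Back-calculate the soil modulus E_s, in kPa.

E_s ≈ 46800 kPa

S_e = q·B·(1−ν²)/E_s · I_f  ⇒  E_s = q·B·(1−ν²)·I_f / S_e.
E_s = 107 × 4 × 0.8479 × 0.8 / 0.0062 = 46830 kPa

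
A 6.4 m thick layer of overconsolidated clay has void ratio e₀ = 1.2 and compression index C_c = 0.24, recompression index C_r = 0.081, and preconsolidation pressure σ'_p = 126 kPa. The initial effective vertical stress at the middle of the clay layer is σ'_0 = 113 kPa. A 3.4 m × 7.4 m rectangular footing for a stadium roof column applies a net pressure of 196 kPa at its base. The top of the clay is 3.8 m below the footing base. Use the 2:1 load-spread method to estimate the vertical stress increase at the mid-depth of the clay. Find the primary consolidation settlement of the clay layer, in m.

Mid-depth of clay below the footing base: z = 3.8 + 6.4/2 = 7 m.
Stress increase at mid-clay by the 2:1 spreading method:
Δσ = qBL/((B+z)(L+z)) = 196×3.4×7.4/((3.4+7)(7.4+7)) = 32.928 kPa
Final effective stress: σ'_f = 113 + 32.928 = 145.93 kPa.
σ'_f = 145.93 > σ'_p = 126 kPa, so the stress path crosses the preconsolidation pressure — recompression up to σ'_p, then virgin compression beyond:
S_c = H/(1+e₀)·[C_r·log₁₀(σ'_p/σ'_0) + C_c·log₁₀(σ'_f/σ'_p)]
    = 6.4/2.2 × [0.081×log₁₀(126/113) + 0.24×log₁₀(145.93/126)]
    = 2.9091 × [0.0038307 + 0.015306] = 0.05567 m

S_c ≈ 0.0557 m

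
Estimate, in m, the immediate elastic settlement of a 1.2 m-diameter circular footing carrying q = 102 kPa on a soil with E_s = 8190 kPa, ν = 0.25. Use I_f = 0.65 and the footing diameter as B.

Immediate (elastic) settlement: S_e = q·B·(1−ν²)/E_s · I_f.
S_e = 102 × 1.2 × (1 − 0.25²) / 8190 × 0.65
    = 102 × 1.2 × 0.9375 / 8190 × 0.65
    = 0.009107 m

S_e ≈ 0.00911 m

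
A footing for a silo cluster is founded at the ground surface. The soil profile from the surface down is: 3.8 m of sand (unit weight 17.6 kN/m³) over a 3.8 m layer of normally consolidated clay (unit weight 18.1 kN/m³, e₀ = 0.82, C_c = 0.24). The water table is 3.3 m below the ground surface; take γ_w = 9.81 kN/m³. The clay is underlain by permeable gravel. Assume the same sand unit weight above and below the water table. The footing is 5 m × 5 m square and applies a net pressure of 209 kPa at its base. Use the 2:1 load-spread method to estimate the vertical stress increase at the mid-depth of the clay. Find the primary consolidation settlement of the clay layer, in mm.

S_c ≈ 101 mm

Mid-depth of clay below the ground surface: z = 3.8 + 3.8/2 = 5.7 m.
Total vertical stress at mid-clay: σ_v = 17.6×3.8 + 18.1×1.9 = 101.27 kPa.
Pore pressure: u = 9.81×(5.7 − 3.3) = 23.544 kPa.
Initial effective stress: σ'_0 = σ_v − u = 101.27 − 23.544 = 77.726 kPa.
Stress increase at mid-clay by the 2:1 spreading method:
Δσ = qBL/((B+z)(L+z)) = 209×5×5/((5+5.7)(5+5.7)) = 45.637 kPa
Final effective stress: σ'_f = σ'_0 + Δσ = 77.726 + 45.637 = 123.36 kPa.
Normally consolidated clay, so the full stress increment lies on the virgin compression line:
S_c = C_c·H/(1+e₀)·log₁₀(σ'_f/σ'_0) = 0.24×3.8/(1+0.82)×log₁₀(123.36/77.726)
    = 0.5011 × 0.20061 = 0.1005 m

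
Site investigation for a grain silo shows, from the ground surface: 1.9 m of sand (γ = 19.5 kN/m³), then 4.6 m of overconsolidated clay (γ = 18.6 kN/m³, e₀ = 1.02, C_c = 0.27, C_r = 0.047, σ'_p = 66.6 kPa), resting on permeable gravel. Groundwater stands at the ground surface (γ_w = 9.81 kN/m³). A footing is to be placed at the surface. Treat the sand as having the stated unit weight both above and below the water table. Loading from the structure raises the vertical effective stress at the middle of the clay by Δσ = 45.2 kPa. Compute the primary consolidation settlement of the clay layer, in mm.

Mid-depth of clay below the ground surface: z = 1.9 + 4.6/2 = 4.2 m.
Total vertical stress at mid-clay: σ_v = 19.5×1.9 + 18.6×2.3 = 79.83 kPa.
Pore pressure: u = 9.81×(4.2 − 0) = 41.202 kPa.
Initial effective stress: σ'_0 = σ_v − u = 79.83 − 41.202 = 38.628 kPa.
Final effective stress: σ'_f = 38.628 + 45.2 = 83.828 kPa.
σ'_f = 83.828 > σ'_p = 66.6 kPa, so the stress path crosses the preconsolidation pressure — recompression up to σ'_p, then virgin compression beyond:
S_c = H/(1+e₀)·[C_r·log₁₀(σ'_p/σ'_0) + C_c·log₁₀(σ'_f/σ'_p)]
    = 4.6/2.02 × [0.047×log₁₀(66.6/38.628) + 0.27×log₁₀(83.828/66.6)]
    = 2.2772 × [0.011119 + 0.026977] = 0.08675 m

S_c ≈ 86.8 mm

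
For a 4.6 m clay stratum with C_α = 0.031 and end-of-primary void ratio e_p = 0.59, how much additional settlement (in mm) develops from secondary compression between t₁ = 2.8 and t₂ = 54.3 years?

S_s ≈ 115 mm

Secondary compression: S_s = C_α·H/(1+e_p)·log₁₀(t₂/t₁)
S_s = 0.031×4.6/(1+0.59)×log₁₀(54.3/2.8)
    = 0.08969 × 1.288 = 0.1155 m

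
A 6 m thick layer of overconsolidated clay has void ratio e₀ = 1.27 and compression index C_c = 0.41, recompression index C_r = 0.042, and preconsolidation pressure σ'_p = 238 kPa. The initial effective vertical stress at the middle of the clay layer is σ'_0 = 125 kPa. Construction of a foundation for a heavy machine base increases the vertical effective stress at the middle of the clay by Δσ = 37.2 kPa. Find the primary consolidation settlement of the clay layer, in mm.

Final effective stress: σ'_f = 125 + 37.2 = 162.2 kPa.
σ'_f = 162.2 ≤ σ'_p = 238 kPa, so the clay remains overconsolidated and only the recompression index applies:
S_c = C_r·H/(1+e₀)·log₁₀(σ'_f/σ'_0) = 0.042×6/2.27×log₁₀(162.2/125)
    = 0.11101 × 0.11314 = 0.01256 m

S_c ≈ 12.6 mm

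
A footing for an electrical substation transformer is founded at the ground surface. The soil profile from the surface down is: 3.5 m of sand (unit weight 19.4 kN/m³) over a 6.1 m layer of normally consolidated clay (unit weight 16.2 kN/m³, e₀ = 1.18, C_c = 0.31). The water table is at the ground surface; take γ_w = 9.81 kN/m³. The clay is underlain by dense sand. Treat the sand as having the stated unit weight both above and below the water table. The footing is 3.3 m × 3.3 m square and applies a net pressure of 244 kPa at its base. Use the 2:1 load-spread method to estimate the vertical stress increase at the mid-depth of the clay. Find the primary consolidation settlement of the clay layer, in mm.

Mid-depth of clay below the ground surface: z = 3.5 + 6.1/2 = 6.55 m.
Total vertical stress at mid-clay: σ_v = 19.4×3.5 + 16.2×3.05 = 117.31 kPa.
Pore pressure: u = 9.81×(6.55 − 0) = 64.255 kPa.
Initial effective stress: σ'_0 = σ_v − u = 117.31 − 64.255 = 53.055 kPa.
Stress increase at mid-clay by the 2:1 spreading method:
Δσ = qBL/((B+z)(L+z)) = 244×3.3×3.3/((3.3+6.55)(3.3+6.55)) = 27.387 kPa
Final effective stress: σ'_f = σ'_0 + Δσ = 53.055 + 27.387 = 80.442 kPa.
Normally consolidated clay, so the full stress increment lies on the virgin compression line:
S_c = C_c·H/(1+e₀)·log₁₀(σ'_f/σ'_0) = 0.31×6.1/(1+1.18)×log₁₀(80.442/53.055)
    = 0.86743 × 0.18076 = 0.1568 m

S_c ≈ 157 mm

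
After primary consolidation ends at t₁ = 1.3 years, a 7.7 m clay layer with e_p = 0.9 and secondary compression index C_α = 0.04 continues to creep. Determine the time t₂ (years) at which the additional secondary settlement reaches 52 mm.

S_s = C_α·H/(1+e_p)·log₁₀(t₂/t₁) ⇒ log₁₀(t₂/t₁) = S_s·(1+e_p)/(C_α·H).
log₁₀(t₂/t₁) = 0.052 × (1+0.9) / (0.04×7.7) = 0.3208
t₂ = t₁ × 10^0.3208 = 1.3 × 2.093 = 2.721 years

t₂ ≈ 2.72 years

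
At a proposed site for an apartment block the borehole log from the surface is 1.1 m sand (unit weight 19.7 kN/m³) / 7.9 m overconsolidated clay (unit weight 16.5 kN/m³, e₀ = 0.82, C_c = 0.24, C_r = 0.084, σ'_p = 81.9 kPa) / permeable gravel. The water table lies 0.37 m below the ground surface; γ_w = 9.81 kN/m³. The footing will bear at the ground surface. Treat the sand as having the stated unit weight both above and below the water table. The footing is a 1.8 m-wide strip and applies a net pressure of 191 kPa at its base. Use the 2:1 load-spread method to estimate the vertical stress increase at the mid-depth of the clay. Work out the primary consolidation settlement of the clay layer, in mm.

Mid-depth of clay below the ground surface: z = 1.1 + 7.9/2 = 5.05 m.
Total vertical stress at mid-clay: σ_v = 19.7×1.1 + 16.5×3.95 = 86.845 kPa.
Pore pressure: u = 9.81×(5.05 − 0.37) = 45.911 kPa.
Initial effective stress: σ'_0 = σ_v − u = 86.845 − 45.911 = 40.934 kPa.
Stress increase at mid-clay by the 2:1 spreading method:
Δσ = qB/(B+z) = 191×1.8/(1.8+5.05) = 50.19 kPa
Final effective stress: σ'_f = 40.934 + 50.19 = 91.124 kPa.
σ'_f = 91.124 > σ'_p = 81.9 kPa, so the stress path crosses the preconsolidation pressure — recompression up to σ'_p, then virgin compression beyond:
S_c = H/(1+e₀)·[C_r·log₁₀(σ'_p/σ'_0) + C_c·log₁₀(σ'_f/σ'_p)]
    = 7.9/1.82 × [0.084×log₁₀(81.9/40.934) + 0.24×log₁₀(91.124/81.9)]
    = 4.3407 × [0.025301 + 0.011124] = 0.1581 m

S_c ≈ 158 mm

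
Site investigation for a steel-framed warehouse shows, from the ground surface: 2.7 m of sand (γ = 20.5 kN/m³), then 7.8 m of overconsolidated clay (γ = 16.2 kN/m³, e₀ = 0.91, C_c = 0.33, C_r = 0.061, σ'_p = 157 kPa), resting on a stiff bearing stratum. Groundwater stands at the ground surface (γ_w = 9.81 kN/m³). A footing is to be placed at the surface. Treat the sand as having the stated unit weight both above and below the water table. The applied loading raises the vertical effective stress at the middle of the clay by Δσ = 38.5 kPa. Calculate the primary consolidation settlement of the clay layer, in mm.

Mid-depth of clay below the ground surface: z = 2.7 + 7.8/2 = 6.6 m.
Total vertical stress at mid-clay: σ_v = 20.5×2.7 + 16.2×3.9 = 118.53 kPa.
Pore pressure: u = 9.81×(6.6 − 0) = 64.746 kPa.
Initial effective stress: σ'_0 = σ_v − u = 118.53 − 64.746 = 53.784 kPa.
Final effective stress: σ'_f = 53.784 + 38.5 = 92.284 kPa.
σ'_f = 92.284 ≤ σ'_p = 157 kPa, so the clay remains overconsolidated and only the recompression index applies:
S_c = C_r·H/(1+e₀)·log₁₀(σ'_f/σ'_0) = 0.061×7.8/1.91×log₁₀(92.284/53.784)
    = 0.24911 × 0.23447 = 0.05841 m

S_c ≈ 58.4 mm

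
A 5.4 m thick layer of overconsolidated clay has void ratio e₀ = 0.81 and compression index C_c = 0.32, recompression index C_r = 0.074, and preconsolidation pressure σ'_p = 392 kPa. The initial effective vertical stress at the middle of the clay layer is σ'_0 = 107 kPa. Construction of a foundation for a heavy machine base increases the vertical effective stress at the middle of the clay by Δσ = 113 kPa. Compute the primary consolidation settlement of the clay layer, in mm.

Final effective stress: σ'_f = 107 + 113 = 220 kPa.
σ'_f = 220 ≤ σ'_p = 392 kPa, so the clay remains overconsolidated and only the recompression index applies:
S_c = C_r·H/(1+e₀)·log₁₀(σ'_f/σ'_0) = 0.074×5.4/1.81×log₁₀(220/107)
    = 0.22077 × 0.31304 = 0.06911 m

S_c ≈ 69.1 mm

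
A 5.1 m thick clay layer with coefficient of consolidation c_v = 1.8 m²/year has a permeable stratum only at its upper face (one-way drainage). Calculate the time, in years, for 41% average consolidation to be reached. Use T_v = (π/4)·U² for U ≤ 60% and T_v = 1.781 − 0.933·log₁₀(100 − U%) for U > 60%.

t ≈ 1.91 years

Drainage path length: H_d = H = 5.1 m (single drainage).
U ≤ 60%: T_v = (π/4)·U² = (π/4)×0.41² = 0.13203.
t = T_v·H_d²/c_v = 0.13203×5.1²/1.8 = 1.908 years.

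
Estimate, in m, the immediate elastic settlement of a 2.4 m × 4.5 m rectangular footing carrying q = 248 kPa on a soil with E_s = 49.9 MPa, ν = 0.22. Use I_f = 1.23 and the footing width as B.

S_e ≈ 0.014 m

Immediate (elastic) settlement: S_e = q·B·(1−ν²)/E_s · I_f.
E_s = 49.9 MPa = 49900 kPa.
S_e = 248 × 2.4 × (1 − 0.22²) / 49900 × 1.23
    = 248 × 2.4 × 0.9516 / 49900 × 1.23
    = 0.01396 m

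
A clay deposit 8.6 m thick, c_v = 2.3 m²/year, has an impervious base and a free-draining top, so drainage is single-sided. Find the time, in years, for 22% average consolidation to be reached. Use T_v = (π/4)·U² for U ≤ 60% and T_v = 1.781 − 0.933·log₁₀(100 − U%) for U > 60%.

Drainage path length: H_d = H = 8.6 m (single drainage).
U ≤ 60%: T_v = (π/4)·U² = (π/4)×0.22² = 0.038013.
t = T_v·H_d²/c_v = 0.038013×8.6²/2.3 = 1.222 years.

t ≈ 1.22 years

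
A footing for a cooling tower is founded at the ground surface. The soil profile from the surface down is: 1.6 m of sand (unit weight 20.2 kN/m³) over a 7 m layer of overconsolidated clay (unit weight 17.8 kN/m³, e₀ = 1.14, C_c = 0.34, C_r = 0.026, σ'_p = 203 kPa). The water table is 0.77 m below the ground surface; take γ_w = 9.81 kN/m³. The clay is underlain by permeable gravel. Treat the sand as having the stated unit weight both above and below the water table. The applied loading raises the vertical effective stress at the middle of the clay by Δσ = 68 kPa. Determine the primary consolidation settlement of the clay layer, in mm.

S_c ≈ 30.8 mm

Mid-depth of clay below the ground surface: z = 1.6 + 7/2 = 5.1 m.
Total vertical stress at mid-clay: σ_v = 20.2×1.6 + 17.8×3.5 = 94.62 kPa.
Pore pressure: u = 9.81×(5.1 − 0.77) = 42.477 kPa.
Initial effective stress: σ'_0 = σ_v − u = 94.62 − 42.477 = 52.143 kPa.
Final effective stress: σ'_f = 52.143 + 68 = 120.14 kPa.
σ'_f = 120.14 ≤ σ'_p = 203 kPa, so the clay remains overconsolidated and only the recompression index applies:
S_c = C_r·H/(1+e₀)·log₁₀(σ'_f/σ'_0) = 0.026×7/2.14×log₁₀(120.14/52.143)
    = 0.085046 × 0.36249 = 0.03083 m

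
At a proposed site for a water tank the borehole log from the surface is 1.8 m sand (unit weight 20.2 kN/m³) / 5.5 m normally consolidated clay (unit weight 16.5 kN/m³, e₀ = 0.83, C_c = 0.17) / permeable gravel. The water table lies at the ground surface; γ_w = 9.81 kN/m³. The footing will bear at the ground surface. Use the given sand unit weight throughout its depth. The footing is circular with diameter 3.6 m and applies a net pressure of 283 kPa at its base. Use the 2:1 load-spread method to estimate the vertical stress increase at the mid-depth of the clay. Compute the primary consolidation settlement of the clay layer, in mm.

Mid-depth of clay below the ground surface: z = 1.8 + 5.5/2 = 4.55 m.
Total vertical stress at mid-clay: σ_v = 20.2×1.8 + 16.5×2.75 = 81.735 kPa.
Pore pressure: u = 9.81×(4.55 − 0) = 44.636 kPa.
Initial effective stress: σ'_0 = σ_v − u = 81.735 − 44.636 = 37.099 kPa.
Stress increase at mid-clay by the 2:1 spreading method:
Δσ ≈ qD²/(D+z)² = 283×3.6²/(3.6+4.55)² = 55.217 kPa
Final effective stress: σ'_f = σ'_0 + Δσ = 37.099 + 55.217 = 92.316 kPa.
Normally consolidated clay, so the full stress increment lies on the virgin compression line:
S_c = C_c·H/(1+e₀)·log₁₀(σ'_f/σ'_0) = 0.17×5.5/(1+0.83)×log₁₀(92.316/37.099)
    = 0.51093 × 0.39591 = 0.2023 m

S_c ≈ 202 mm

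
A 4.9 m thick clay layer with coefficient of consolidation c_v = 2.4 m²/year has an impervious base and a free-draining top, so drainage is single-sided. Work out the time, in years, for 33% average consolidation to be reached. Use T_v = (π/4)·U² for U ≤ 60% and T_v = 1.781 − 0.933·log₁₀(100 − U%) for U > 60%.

t ≈ 0.856 years

Drainage path length: H_d = H = 4.9 m (single drainage).
U ≤ 60%: T_v = (π/4)·U² = (π/4)×0.33² = 0.08553.
t = T_v·H_d²/c_v = 0.08553×4.9²/2.4 = 0.8557 years.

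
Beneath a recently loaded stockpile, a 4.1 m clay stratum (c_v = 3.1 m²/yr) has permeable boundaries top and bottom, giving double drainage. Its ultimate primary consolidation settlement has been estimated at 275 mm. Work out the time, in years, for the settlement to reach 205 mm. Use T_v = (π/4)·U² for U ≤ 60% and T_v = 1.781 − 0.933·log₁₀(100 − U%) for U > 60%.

Drainage path length: H_d = H/2 = 2.05 m (double drainage).
U = S(t)/S_ult = 205/275 = 0.7455.
U > 60%: T_v = 1.781 − 0.933·log₁₀(100 − 74.545) = 0.46942.
t = T_v·H_d²/c_v = 0.46942×2.05²/3.1 = 0.6364 years.

t ≈ 0.636 years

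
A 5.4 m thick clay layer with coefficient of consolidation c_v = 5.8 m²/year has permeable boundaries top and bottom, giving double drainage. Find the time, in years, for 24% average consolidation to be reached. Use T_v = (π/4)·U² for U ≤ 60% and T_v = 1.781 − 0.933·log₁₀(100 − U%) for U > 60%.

t ≈ 0.0569 years

Drainage path length: H_d = H/2 = 2.7 m (double drainage).
U ≤ 60%: T_v = (π/4)·U² = (π/4)×0.24² = 0.045239.
t = T_v·H_d²/c_v = 0.045239×2.7²/5.8 = 0.05686 years.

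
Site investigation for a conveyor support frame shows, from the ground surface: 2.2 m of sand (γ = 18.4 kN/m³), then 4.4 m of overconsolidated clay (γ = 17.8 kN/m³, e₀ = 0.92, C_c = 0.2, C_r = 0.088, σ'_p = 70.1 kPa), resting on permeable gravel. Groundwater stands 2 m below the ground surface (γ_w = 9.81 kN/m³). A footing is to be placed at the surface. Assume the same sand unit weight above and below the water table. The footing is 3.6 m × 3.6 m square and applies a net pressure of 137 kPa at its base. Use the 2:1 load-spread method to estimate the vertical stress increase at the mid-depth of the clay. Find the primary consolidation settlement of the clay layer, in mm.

Mid-depth of clay below the ground surface: z = 2.2 + 4.4/2 = 4.4 m.
Total vertical stress at mid-clay: σ_v = 18.4×2.2 + 17.8×2.2 = 79.64 kPa.
Pore pressure: u = 9.81×(4.4 − 2) = 23.544 kPa.
Initial effective stress: σ'_0 = σ_v − u = 79.64 − 23.544 = 56.096 kPa.
Stress increase at mid-clay by the 2:1 spreading method:
Δσ = qBL/((B+z)(L+z)) = 137×3.6×3.6/((3.6+4.4)(3.6+4.4)) = 27.742 kPa
Final effective stress: σ'_f = 56.096 + 27.742 = 83.838 kPa.
σ'_f = 83.838 > σ'_p = 70.1 kPa, so the stress path crosses the preconsolidation pressure — recompression up to σ'_p, then virgin compression beyond:
S_c = H/(1+e₀)·[C_r·log₁₀(σ'_p/σ'_0) + C_c·log₁₀(σ'_f/σ'_p)]
    = 4.4/1.92 × [0.088×log₁₀(70.1/56.096) + 0.2×log₁₀(83.838/70.1)]
    = 2.2917 × [0.0085172 + 0.015545] = 0.05514 m

S_c ≈ 55.1 mm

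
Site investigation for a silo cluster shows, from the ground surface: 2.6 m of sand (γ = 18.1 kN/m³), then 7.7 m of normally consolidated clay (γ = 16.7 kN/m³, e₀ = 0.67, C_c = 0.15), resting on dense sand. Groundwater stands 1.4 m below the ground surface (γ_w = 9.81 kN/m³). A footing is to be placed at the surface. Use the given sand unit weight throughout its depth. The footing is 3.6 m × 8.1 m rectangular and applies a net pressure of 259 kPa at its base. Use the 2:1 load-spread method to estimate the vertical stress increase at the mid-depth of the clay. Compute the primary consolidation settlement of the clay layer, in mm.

Mid-depth of clay below the ground surface: z = 2.6 + 7.7/2 = 6.45 m.
Total vertical stress at mid-clay: σ_v = 18.1×2.6 + 16.7×3.85 = 111.36 kPa.
Pore pressure: u = 9.81×(6.45 − 1.4) = 49.541 kPa.
Initial effective stress: σ'_0 = σ_v − u = 111.36 − 49.541 = 61.819 kPa.
Stress increase at mid-clay by the 2:1 spreading method:
Δσ = qBL/((B+z)(L+z)) = 259×3.6×8.1/((3.6+6.45)(8.1+6.45)) = 51.649 kPa
Final effective stress: σ'_f = σ'_0 + Δσ = 61.819 + 51.649 = 113.47 kPa.
Normally consolidated clay, so the full stress increment lies on the virgin compression line:
S_c = C_c·H/(1+e₀)·log₁₀(σ'_f/σ'_0) = 0.15×7.7/(1+0.67)×log₁₀(113.47/61.819)
    = 0.69162 × 0.26376 = 0.1824 m

S_c ≈ 182 mm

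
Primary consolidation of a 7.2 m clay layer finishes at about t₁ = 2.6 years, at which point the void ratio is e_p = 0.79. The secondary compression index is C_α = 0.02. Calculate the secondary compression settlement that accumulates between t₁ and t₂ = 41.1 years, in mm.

S_s ≈ 96.4 mm

Secondary compression: S_s = C_α·H/(1+e_p)·log₁₀(t₂/t₁)
S_s = 0.02×7.2/(1+0.79)×log₁₀(41.1/2.6)
    = 0.08045 × 1.199 = 0.09645 m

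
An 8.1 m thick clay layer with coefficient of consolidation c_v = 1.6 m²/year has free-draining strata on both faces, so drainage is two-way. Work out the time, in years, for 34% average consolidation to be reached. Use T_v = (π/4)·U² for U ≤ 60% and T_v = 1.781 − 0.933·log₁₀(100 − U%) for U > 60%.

t ≈ 0.931 years

Drainage path length: H_d = H/2 = 4.05 m (double drainage).
U ≤ 60%: T_v = (π/4)·U² = (π/4)×0.34² = 0.090792.
t = T_v·H_d²/c_v = 0.090792×4.05²/1.6 = 0.9308 years.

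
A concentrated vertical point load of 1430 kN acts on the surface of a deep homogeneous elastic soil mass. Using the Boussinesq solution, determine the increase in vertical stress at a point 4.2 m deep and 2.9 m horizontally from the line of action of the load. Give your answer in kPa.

Δσ_z ≈ 14.6 kPa

Boussinesq vertical stress below a point load on an elastic half-space:
Δσ_z = 3P/(2πz²) · [1 + (r/z)²]^(−5/2)
r/z = 2.9/4.2 = 0.69048; [1+(r/z)²]^(−5/2) = 0.37734.
Δσ_z = 3×1430/(2π×4.2²) × 0.37734 = 38.706 × 0.37734 = 14.61 kPa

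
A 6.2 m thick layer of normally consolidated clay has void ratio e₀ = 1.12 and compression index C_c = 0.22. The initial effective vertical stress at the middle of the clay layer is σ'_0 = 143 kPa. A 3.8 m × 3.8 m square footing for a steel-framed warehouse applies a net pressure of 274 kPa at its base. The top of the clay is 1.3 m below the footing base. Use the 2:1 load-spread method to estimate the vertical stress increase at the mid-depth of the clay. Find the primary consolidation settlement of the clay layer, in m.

Mid-depth of clay below the footing base: z = 1.3 + 6.2/2 = 4.4 m.
Stress increase at mid-clay by the 2:1 spreading method:
Δσ = qBL/((B+z)(L+z)) = 274×3.8×3.8/((3.8+4.4)(3.8+4.4)) = 58.842 kPa
Final effective stress: σ'_f = σ'_0 + Δσ = 143 + 58.842 = 201.84 kPa.
Normally consolidated clay, so the full stress increment lies on the virgin compression line:
S_c = C_c·H/(1+e₀)·log₁₀(σ'_f/σ'_0) = 0.22×6.2/(1+1.12)×log₁₀(201.84/143)
    = 0.6434 × 0.14967 = 0.0963 m

S_c ≈ 0.0963 m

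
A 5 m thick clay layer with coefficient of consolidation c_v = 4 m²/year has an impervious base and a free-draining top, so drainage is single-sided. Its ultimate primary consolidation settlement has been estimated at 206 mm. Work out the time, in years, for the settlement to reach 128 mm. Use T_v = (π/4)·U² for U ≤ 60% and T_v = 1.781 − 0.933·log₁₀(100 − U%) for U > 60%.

t ≈ 1.93 years

Drainage path length: H_d = H = 5 m (single drainage).
U = S(t)/S_ult = 128/206 = 0.6214.
U > 60%: T_v = 1.781 − 0.933·log₁₀(100 − 62.136) = 0.30851.
t = T_v·H_d²/c_v = 0.30851×5²/4 = 1.928 years.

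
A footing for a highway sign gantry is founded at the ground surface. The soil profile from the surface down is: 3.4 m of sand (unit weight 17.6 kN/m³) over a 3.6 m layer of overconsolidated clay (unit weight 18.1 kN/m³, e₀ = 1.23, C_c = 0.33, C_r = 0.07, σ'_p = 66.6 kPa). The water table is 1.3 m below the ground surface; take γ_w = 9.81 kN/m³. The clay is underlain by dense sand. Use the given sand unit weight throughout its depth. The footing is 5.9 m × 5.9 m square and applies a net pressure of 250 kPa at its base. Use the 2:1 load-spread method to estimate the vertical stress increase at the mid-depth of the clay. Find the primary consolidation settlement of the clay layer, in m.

Mid-depth of clay below the ground surface: z = 3.4 + 3.6/2 = 5.2 m.
Total vertical stress at mid-clay: σ_v = 17.6×3.4 + 18.1×1.8 = 92.42 kPa.
Pore pressure: u = 9.81×(5.2 − 1.3) = 38.259 kPa.
Initial effective stress: σ'_0 = σ_v − u = 92.42 − 38.259 = 54.161 kPa.
Stress increase at mid-clay by the 2:1 spreading method:
Δσ = qBL/((B+z)(L+z)) = 250×5.9×5.9/((5.9+5.2)(5.9+5.2)) = 70.631 kPa
Final effective stress: σ'_f = 54.161 + 70.631 = 124.79 kPa.
σ'_f = 124.79 > σ'_p = 66.6 kPa, so the stress path crosses the preconsolidation pressure — recompression up to σ'_p, then virgin compression beyond:
S_c = H/(1+e₀)·[C_r·log₁₀(σ'_p/σ'_0) + C_c·log₁₀(σ'_f/σ'_p)]
    = 3.6/2.23 × [0.07×log₁₀(66.6/54.161) + 0.33×log₁₀(124.79/66.6)]
    = 1.6143 × [0.0062851 + 0.089993] = 0.1554 m

S_c ≈ 0.155 m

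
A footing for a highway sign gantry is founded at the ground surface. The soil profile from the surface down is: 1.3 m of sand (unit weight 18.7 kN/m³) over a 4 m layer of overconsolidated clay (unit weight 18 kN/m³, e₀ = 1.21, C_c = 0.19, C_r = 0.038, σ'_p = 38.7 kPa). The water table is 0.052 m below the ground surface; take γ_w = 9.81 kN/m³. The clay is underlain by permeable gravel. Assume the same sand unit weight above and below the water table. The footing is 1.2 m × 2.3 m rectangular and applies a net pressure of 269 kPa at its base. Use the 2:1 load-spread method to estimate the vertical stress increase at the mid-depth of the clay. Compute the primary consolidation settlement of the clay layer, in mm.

S_c ≈ 69.4 mm

Mid-depth of clay below the ground surface: z = 1.3 + 4/2 = 3.3 m.
Total vertical stress at mid-clay: σ_v = 18.7×1.3 + 18×2 = 60.31 kPa.
Pore pressure: u = 9.81×(3.3 − 0.052) = 31.863 kPa.
Initial effective stress: σ'_0 = σ_v − u = 60.31 − 31.863 = 28.447 kPa.
Stress increase at mid-clay by the 2:1 spreading method:
Δσ = qBL/((B+z)(L+z)) = 269×1.2×2.3/((1.2+3.3)(2.3+3.3)) = 29.462 kPa
Final effective stress: σ'_f = 28.447 + 29.462 = 57.909 kPa.
σ'_f = 57.909 > σ'_p = 38.7 kPa, so the stress path crosses the preconsolidation pressure — recompression up to σ'_p, then virgin compression beyond:
S_c = H/(1+e₀)·[C_r·log₁₀(σ'_p/σ'_0) + C_c·log₁₀(σ'_f/σ'_p)]
    = 4/2.21 × [0.038×log₁₀(38.7/28.447) + 0.19×log₁₀(57.909/38.7)]
    = 1.81 × [0.0050796 + 0.033257] = 0.06939 m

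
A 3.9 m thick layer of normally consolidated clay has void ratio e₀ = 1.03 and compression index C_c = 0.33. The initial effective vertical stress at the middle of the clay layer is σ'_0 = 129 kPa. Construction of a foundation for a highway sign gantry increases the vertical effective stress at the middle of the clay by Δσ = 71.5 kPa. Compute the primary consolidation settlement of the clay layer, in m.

Final effective stress: σ'_f = σ'_0 + Δσ = 129 + 71.5 = 200.5 kPa.
Normally consolidated clay, so the full stress increment lies on the virgin compression line:
S_c = C_c·H/(1+e₀)·log₁₀(σ'_f/σ'_0) = 0.33×3.9/(1+1.03)×log₁₀(200.5/129)
    = 0.63399 × 0.19152 = 0.1214 m

S_c ≈ 0.121 m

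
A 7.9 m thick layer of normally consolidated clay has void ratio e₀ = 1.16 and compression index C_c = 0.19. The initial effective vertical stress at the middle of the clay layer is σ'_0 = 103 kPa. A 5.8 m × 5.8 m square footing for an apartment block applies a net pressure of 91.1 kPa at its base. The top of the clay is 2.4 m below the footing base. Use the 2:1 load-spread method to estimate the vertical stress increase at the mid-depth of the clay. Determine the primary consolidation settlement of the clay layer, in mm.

Mid-depth of clay below the footing base: z = 2.4 + 7.9/2 = 6.35 m.
Stress increase at mid-clay by the 2:1 spreading method:
Δσ = qBL/((B+z)(L+z)) = 91.1×5.8×5.8/((5.8+6.35)(5.8+6.35)) = 20.76 kPa
Final effective stress: σ'_f = σ'_0 + Δσ = 103 + 20.76 = 123.76 kPa.
Normally consolidated clay, so the full stress increment lies on the virgin compression line:
S_c = C_c·H/(1+e₀)·log₁₀(σ'_f/σ'_0) = 0.19×7.9/(1+1.16)×log₁₀(123.76/103)
    = 0.69491 × 0.079743 = 0.05541 m

S_c ≈ 55.4 mm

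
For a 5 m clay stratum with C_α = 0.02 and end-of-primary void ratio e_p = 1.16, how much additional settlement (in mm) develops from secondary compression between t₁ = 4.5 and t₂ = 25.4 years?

S_s ≈ 34.8 mm

Secondary compression: S_s = C_α·H/(1+e_p)·log₁₀(t₂/t₁)
S_s = 0.02×5/(1+1.16)×log₁₀(25.4/4.5)
    = 0.0463 × 0.7516 = 0.0348 m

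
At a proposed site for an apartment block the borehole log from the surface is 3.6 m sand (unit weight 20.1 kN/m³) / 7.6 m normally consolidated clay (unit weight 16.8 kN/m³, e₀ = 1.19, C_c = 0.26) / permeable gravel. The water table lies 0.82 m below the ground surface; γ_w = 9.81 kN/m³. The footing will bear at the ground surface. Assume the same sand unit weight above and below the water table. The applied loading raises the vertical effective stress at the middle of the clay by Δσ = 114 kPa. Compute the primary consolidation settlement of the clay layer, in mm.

S_c ≈ 373 mm

Mid-depth of clay below the ground surface: z = 3.6 + 7.6/2 = 7.4 m.
Total vertical stress at mid-clay: σ_v = 20.1×3.6 + 16.8×3.8 = 136.2 kPa.
Pore pressure: u = 9.81×(7.4 − 0.82) = 64.55 kPa.
Initial effective stress: σ'_0 = σ_v − u = 136.2 − 64.55 = 71.65 kPa.
Final effective stress: σ'_f = σ'_0 + Δσ = 71.65 + 114 = 185.65 kPa.
Normally consolidated clay, so the full stress increment lies on the virgin compression line:
S_c = C_c·H/(1+e₀)·log₁₀(σ'_f/σ'_0) = 0.26×7.6/(1+1.19)×log₁₀(185.65/71.65)
    = 0.90228 × 0.41348 = 0.3731 m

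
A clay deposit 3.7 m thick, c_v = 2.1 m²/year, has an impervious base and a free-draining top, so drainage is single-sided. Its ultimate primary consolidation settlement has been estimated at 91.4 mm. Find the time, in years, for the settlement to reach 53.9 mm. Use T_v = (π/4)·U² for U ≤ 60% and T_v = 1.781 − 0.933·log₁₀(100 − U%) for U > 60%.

Drainage path length: H_d = H = 3.7 m (single drainage).
U = S(t)/S_ult = 53.9/91.4 = 0.5897.
U ≤ 60%: T_v = (π/4)·U² = (π/4)×0.58972² = 0.27313.
t = T_v·H_d²/c_v = 0.27313×3.7²/2.1 = 1.781 years.

t ≈ 1.78 years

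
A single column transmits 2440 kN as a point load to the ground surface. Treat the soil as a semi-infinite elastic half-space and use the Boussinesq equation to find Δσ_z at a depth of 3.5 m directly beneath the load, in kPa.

Boussinesq vertical stress below a point load on an elastic half-space:
Δσ_z = 3P/(2πz²) · [1 + (r/z)²]^(−5/2)
r/z = 0/3.5 = 0; [1+(r/z)²]^(−5/2) = 1.
Δσ_z = 3×2440/(2π×3.5²) × 1 = 95.103 × 1 = 95.1 kPa

Δσ_z ≈ 95.1 kPa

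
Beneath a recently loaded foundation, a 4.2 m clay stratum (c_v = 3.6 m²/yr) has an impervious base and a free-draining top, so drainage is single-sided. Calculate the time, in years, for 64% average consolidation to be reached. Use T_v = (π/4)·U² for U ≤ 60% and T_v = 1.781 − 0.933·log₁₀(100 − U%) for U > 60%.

Drainage path length: H_d = H = 4.2 m (single drainage).
U > 60%: T_v = 1.781 − 0.933·log₁₀(100 − 64) = 0.32897.
t = T_v·H_d²/c_v = 0.32897×4.2²/3.6 = 1.612 years.

t ≈ 1.61 years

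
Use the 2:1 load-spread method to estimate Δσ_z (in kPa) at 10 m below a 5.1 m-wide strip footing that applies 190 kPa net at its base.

Δσ_z ≈ 64.2 kPa

By the 2:1 method the load spreads at 1 horizontal : 2 vertical, so at depth z the loaded area has grown by z in each plan dimension:
Δσ = qB/(B+z) = 190×5.1/(5.1+10) = 64.172 kPa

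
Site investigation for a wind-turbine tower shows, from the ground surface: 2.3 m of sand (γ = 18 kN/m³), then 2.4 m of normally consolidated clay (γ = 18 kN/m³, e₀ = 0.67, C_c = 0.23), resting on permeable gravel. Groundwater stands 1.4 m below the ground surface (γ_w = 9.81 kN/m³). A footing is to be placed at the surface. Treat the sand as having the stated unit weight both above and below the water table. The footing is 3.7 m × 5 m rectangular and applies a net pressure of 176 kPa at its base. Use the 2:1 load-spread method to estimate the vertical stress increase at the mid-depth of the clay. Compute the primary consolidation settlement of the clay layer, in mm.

Mid-depth of clay below the ground surface: z = 2.3 + 2.4/2 = 3.5 m.
Total vertical stress at mid-clay: σ_v = 18×2.3 + 18×1.2 = 63 kPa.
Pore pressure: u = 9.81×(3.5 − 1.4) = 20.601 kPa.
Initial effective stress: σ'_0 = σ_v − u = 63 − 20.601 = 42.399 kPa.
Stress increase at mid-clay by the 2:1 spreading method:
Δσ = qBL/((B+z)(L+z)) = 176×3.7×5/((3.7+3.5)(5+3.5)) = 53.203 kPa
Final effective stress: σ'_f = σ'_0 + Δσ = 42.399 + 53.203 = 95.602 kPa.
Normally consolidated clay, so the full stress increment lies on the virgin compression line:
S_c = C_c·H/(1+e₀)·log₁₀(σ'_f/σ'_0) = 0.23×2.4/(1+0.67)×log₁₀(95.602/42.399)
    = 0.33054 × 0.35311 = 0.1167 m

S_c ≈ 117 mm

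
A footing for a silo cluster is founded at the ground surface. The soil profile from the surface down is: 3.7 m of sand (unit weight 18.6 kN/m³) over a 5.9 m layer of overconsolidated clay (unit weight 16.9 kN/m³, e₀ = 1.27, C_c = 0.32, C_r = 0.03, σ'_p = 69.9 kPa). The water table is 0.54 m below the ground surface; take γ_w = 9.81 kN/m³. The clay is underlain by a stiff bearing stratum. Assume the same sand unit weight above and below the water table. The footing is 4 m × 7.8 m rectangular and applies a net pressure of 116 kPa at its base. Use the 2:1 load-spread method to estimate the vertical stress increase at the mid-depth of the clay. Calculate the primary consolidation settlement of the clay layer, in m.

Mid-depth of clay below the ground surface: z = 3.7 + 5.9/2 = 6.65 m.
Total vertical stress at mid-clay: σ_v = 18.6×3.7 + 16.9×2.95 = 118.68 kPa.
Pore pressure: u = 9.81×(6.65 − 0.54) = 59.939 kPa.
Initial effective stress: σ'_0 = σ_v − u = 118.68 − 59.939 = 58.741 kPa.
Stress increase at mid-clay by the 2:1 spreading method:
Δσ = qBL/((B+z)(L+z)) = 116×4×7.8/((4+6.65)(7.8+6.65)) = 23.518 kPa
Final effective stress: σ'_f = 58.741 + 23.518 = 82.259 kPa.
σ'_f = 82.259 > σ'_p = 69.9 kPa, so the stress path crosses the preconsolidation pressure — recompression up to σ'_p, then virgin compression beyond:
S_c = H/(1+e₀)·[C_r·log₁₀(σ'_p/σ'_0) + C_c·log₁₀(σ'_f/σ'_p)]
    = 5.9/2.27 × [0.03×log₁₀(69.9/58.741) + 0.32×log₁₀(82.259/69.9)]
    = 2.5991 × [0.0022661 + 0.022626] = 0.0647 m

S_c ≈ 0.0647 m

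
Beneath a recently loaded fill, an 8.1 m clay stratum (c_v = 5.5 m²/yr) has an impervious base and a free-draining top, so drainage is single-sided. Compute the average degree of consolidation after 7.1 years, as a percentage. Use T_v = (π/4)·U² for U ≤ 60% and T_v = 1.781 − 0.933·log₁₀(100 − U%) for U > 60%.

U ≈ 81.3 %

Drainage path length: H_d = H = 8.1 m (single drainage).
T_v = c_v·t/H_d² = 5.5×7.1/8.1² = 0.59518.
T_v = 0.59518 corresponds to the U > 60% branch:
U = 1 − 10^((1.781 − T_v)/0.933)/100 = 0.8134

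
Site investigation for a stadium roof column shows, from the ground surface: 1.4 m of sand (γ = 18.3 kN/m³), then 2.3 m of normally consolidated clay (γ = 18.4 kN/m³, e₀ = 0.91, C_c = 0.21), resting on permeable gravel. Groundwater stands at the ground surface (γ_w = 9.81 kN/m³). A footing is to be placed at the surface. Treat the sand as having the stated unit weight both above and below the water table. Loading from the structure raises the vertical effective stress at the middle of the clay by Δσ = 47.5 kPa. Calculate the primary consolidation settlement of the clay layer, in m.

S_c ≈ 0.127 m

Mid-depth of clay below the ground surface: z = 1.4 + 2.3/2 = 2.55 m.
Total vertical stress at mid-clay: σ_v = 18.3×1.4 + 18.4×1.15 = 46.78 kPa.
Pore pressure: u = 9.81×(2.55 − 0) = 25.015 kPa.
Initial effective stress: σ'_0 = σ_v − u = 46.78 − 25.015 = 21.765 kPa.
Final effective stress: σ'_f = σ'_0 + Δσ = 21.765 + 47.5 = 69.265 kPa.
Normally consolidated clay, so the full stress increment lies on the virgin compression line:
S_c = C_c·H/(1+e₀)·log₁₀(σ'_f/σ'_0) = 0.21×2.3/(1+0.91)×log₁₀(69.265/21.765)
    = 0.25288 × 0.50276 = 0.1271 m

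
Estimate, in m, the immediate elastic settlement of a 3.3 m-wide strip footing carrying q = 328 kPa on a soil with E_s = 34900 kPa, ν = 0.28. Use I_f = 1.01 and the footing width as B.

Immediate (elastic) settlement: S_e = q·B·(1−ν²)/E_s · I_f.
S_e = 328 × 3.3 × (1 − 0.28²) / 34900 × 1.01
    = 328 × 3.3 × 0.9216 / 34900 × 1.01
    = 0.02887 m

S_e ≈ 0.0289 m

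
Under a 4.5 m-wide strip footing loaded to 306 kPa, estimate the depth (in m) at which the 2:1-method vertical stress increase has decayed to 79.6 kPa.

z ≈ 12.8 m

2:1 spreading — at depth z the loaded area has grown by z in each plan dimension:
qB/(B+z) = Δσ_z ⇒ z = qB/Δσ_z − B = 306×4.5/79.6 − 4.5 = 12.8 m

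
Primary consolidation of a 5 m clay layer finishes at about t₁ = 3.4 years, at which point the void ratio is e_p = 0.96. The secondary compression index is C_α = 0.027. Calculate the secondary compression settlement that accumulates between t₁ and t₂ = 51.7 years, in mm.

S_s ≈ 81.4 mm

Secondary compression: S_s = C_α·H/(1+e_p)·log₁₀(t₂/t₁)
S_s = 0.027×5/(1+0.96)×log₁₀(51.7/3.4)
    = 0.06888 × 1.182 = 0.08141 m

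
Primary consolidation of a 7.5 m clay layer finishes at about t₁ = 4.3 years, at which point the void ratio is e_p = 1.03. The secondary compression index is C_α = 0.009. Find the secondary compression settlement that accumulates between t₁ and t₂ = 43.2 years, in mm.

Secondary compression: S_s = C_α·H/(1+e_p)·log₁₀(t₂/t₁)
S_s = 0.009×7.5/(1+1.03)×log₁₀(43.2/4.3)
    = 0.03325 × 1.002 = 0.03332 m

S_s ≈ 33.3 mm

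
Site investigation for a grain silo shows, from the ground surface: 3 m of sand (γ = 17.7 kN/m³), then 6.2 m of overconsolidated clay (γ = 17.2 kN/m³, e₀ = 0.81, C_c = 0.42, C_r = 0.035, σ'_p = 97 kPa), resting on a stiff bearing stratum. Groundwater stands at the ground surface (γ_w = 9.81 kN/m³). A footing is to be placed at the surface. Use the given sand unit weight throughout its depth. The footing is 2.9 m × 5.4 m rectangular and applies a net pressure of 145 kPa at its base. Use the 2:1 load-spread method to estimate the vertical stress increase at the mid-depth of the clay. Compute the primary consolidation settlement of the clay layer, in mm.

Mid-depth of clay below the ground surface: z = 3 + 6.2/2 = 6.1 m.
Total vertical stress at mid-clay: σ_v = 17.7×3 + 17.2×3.1 = 106.42 kPa.
Pore pressure: u = 9.81×(6.1 − 0) = 59.841 kPa.
Initial effective stress: σ'_0 = σ_v − u = 106.42 − 59.841 = 46.579 kPa.
Stress increase at mid-clay by the 2:1 spreading method:
Δσ = qBL/((B+z)(L+z)) = 145×2.9×5.4/((2.9+6.1)(5.4+6.1)) = 21.939 kPa
Final effective stress: σ'_f = 46.579 + 21.939 = 68.518 kPa.
σ'_f = 68.518 ≤ σ'_p = 97 kPa, so the clay remains overconsolidated and only the recompression index applies:
S_c = C_r·H/(1+e₀)·log₁₀(σ'_f/σ'_0) = 0.035×6.2/1.81×log₁₀(68.518/46.579)
    = 0.11989 × 0.16761 = 0.02009 m

S_c ≈ 20.1 mm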